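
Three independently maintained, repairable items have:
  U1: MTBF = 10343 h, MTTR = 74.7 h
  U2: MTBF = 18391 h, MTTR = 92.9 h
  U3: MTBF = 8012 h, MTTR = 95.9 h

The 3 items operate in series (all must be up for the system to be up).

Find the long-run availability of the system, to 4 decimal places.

A(U1) = MTBF/(MTBF+MTTR) = 10343/(10343+74.7) = 0.992830
A(U2) = MTBF/(MTBF+MTTR) = 18391/(18391+92.9) = 0.994974
A(U3) = MTBF/(MTBF+MTTR) = 8012/(8012+95.9) = 0.988172
Series availability: 0.992830 × 0.994974 × 0.988172 = 0.9762

0.9762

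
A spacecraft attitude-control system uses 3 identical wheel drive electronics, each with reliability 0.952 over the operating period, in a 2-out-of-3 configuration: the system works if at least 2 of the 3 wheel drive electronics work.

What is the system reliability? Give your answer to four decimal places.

R = Σ_{i=2}^{3} C(3,i) p^i (1−p)^{3−i} with p = 0.952
C(3,2)·0.952^2·0.048^1 = 0.130508
C(3,3)·0.952^3·0.048^0 = 0.862801
Sum = 0.9933

0.9933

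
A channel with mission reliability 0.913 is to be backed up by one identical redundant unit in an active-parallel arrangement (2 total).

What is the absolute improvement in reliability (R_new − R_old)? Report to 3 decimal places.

R_before = 0.913
R_after = 1 − (1 − 0.913)^2 = 0.992
ΔR = 0.992 − 0.913 = 0.079

0.079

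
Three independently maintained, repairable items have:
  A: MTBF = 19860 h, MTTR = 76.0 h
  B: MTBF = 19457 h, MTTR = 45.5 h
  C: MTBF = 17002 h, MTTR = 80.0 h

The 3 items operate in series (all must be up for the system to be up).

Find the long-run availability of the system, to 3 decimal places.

0.989

A(A) = MTBF/(MTBF+MTTR) = 19860/(19860+76.0) = 0.996188
A(B) = MTBF/(MTBF+MTTR) = 19457/(19457+45.5) = 0.997667
A(C) = MTBF/(MTBF+MTTR) = 17002/(17002+80.0) = 0.995317
Series availability: 0.996188 × 0.997667 × 0.995317 = 0.989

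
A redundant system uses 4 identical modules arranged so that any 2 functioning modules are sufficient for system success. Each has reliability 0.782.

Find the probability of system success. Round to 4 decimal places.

0.9653

R = Σ_{i=2}^{4} C(4,i) p^i (1−p)^{4−i} with p = 0.782
C(4,2)·0.782^2·0.218^2 = 0.174372
C(4,3)·0.782^3·0.218^1 = 0.417001
C(4,4)·0.782^4·0.218^0 = 0.373962
Sum = 0.9653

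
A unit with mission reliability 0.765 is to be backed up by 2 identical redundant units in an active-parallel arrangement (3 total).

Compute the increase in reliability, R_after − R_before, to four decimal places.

0.2220

R_before = 0.765
R_after = 1 − (1 − 0.765)^3 = 0.9870
ΔR = 0.9870 − 0.765 = 0.2220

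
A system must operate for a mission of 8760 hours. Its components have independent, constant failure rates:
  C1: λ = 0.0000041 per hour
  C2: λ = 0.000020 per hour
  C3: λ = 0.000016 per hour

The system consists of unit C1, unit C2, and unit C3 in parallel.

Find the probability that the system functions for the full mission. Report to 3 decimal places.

R(C1) = exp(−0.0000041 × 8760) = 0.96472
R(C2) = exp(−0.000020 × 8760) = 0.83929
R(C3) = exp(−0.000016 × 8760) = 0.86922
Parallel (C1, C2, and C3): 1 − (1 − 0.96472)(1 − 0.83929)(1 − 0.86922) = 0.999

0.999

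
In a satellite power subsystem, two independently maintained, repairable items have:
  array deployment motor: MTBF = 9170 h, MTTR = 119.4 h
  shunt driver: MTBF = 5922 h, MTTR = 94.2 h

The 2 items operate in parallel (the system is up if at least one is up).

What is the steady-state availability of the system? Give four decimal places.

0.9998

A(array deployment motor) = MTBF/(MTBF+MTTR) = 9170/(9170+119.4) = 0.987147
A(shunt driver) = MTBF/(MTBF+MTTR) = 5922/(5922+94.2) = 0.984342
Parallel availability: 1 − (1 − 0.987147)(1 − 0.984342) = 0.9998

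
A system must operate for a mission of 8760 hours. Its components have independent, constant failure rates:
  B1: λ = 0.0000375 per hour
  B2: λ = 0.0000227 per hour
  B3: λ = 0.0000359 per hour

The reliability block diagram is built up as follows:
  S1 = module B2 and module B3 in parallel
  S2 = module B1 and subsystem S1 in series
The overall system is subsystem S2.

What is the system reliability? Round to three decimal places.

R(B1) = exp(−0.0000375 × 8760) = 0.72000
R(B2) = exp(−0.0000227 × 8760) = 0.81967
R(B3) = exp(−0.0000359 × 8760) = 0.73017
Parallel (B2 and B3): 1 − (1 − 0.81967)(1 − 0.73017) = 0.95134
Series (B1 and [0.95134]): 0.72000 × 0.95134 = 0.685

0.685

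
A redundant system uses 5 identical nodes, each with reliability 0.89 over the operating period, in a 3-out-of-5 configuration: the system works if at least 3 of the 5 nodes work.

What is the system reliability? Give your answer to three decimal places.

R = Σ_{i=3}^{5} C(5,i) p^i (1−p)^{5−i} with p = 0.89
C(5,3)·0.89^3·0.11^2 = 0.08530
C(5,4)·0.89^4·0.11^1 = 0.34508
C(5,5)·0.89^5·0.11^0 = 0.55841
Sum = 0.989

0.989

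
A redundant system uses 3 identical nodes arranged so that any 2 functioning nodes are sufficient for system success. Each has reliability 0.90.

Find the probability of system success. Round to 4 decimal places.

R = Σ_{i=2}^{3} C(3,i) p^i (1−p)^{3−i} with p = 0.90
C(3,2)·0.90^2·0.10^1 = 0.243000
C(3,3)·0.90^3·0.10^0 = 0.729000
Sum = 0.9720

0.9720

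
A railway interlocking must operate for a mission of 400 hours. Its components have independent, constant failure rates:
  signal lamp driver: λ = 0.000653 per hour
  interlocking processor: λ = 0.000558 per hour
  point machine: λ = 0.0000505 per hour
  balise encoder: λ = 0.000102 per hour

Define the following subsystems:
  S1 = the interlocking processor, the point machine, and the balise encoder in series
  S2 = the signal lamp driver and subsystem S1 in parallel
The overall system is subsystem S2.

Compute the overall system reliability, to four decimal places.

0.9431

R(signal lamp driver) = exp(−0.000653 × 400) = 0.770127
R(interlocking processor) = exp(−0.000558 × 400) = 0.799955
R(point machine) = exp(−0.0000505 × 400) = 0.980003
R(balise encoder) = exp(−0.000102 × 400) = 0.960021
Series (interlocking processor, point machine, and balise encoder): 0.799955 × 0.980003 × 0.960021 = 0.752616
Parallel (signal lamp driver and [0.752616]): 1 − (1 − 0.770127)(1 − 0.752616) = 0.9431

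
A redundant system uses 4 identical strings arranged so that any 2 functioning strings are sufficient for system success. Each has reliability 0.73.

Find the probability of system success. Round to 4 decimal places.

R = Σ_{i=2}^{4} C(4,i) p^i (1−p)^{4−i} with p = 0.73
C(4,2)·0.73^2·0.27^2 = 0.233090
C(4,3)·0.73^3·0.27^1 = 0.420138
C(4,4)·0.73^4·0.27^0 = 0.283982
Sum = 0.9372

0.9372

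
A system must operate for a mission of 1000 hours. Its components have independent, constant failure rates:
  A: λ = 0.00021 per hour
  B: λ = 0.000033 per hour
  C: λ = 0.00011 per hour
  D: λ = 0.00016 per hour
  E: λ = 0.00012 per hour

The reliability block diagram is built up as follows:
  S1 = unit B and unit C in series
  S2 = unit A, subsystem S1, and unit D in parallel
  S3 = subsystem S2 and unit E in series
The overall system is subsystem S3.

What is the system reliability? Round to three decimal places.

R(A) = exp(−0.00021 × 1000) = 0.81058
R(B) = exp(−0.000033 × 1000) = 0.96754
R(C) = exp(−0.00011 × 1000) = 0.89583
R(D) = exp(−0.00016 × 1000) = 0.85214
R(E) = exp(−0.00012 × 1000) = 0.88692
Series (B and C): 0.96754 × 0.89583 = 0.86675
Parallel (A, [0.86675], and D): 1 − (1 − 0.81058)(1 − 0.86675)(1 − 0.85214) = 0.99627
Series ([0.99627] and E): 0.99627 × 0.88692 = 0.884

0.884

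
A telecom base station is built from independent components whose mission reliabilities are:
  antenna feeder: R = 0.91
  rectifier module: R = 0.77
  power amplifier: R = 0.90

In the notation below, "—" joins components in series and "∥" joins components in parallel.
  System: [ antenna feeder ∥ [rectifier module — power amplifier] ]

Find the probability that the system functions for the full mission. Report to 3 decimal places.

0.972

Series (rectifier module and power amplifier): 0.77000 × 0.90000 = 0.69300
Parallel (antenna feeder and [0.69300]): 1 − (1 − 0.91000)(1 − 0.69300) = 0.972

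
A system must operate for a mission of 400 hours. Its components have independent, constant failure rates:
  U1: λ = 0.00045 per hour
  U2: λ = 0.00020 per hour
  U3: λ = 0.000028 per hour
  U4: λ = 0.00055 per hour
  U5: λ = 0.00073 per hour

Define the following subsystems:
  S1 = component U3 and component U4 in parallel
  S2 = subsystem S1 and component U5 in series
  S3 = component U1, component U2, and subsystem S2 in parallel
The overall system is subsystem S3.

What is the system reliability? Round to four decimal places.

0.9968

R(U1) = exp(−0.00045 × 400) = 0.835270
R(U2) = exp(−0.00020 × 400) = 0.923116
R(U3) = exp(−0.000028 × 400) = 0.988862
R(U4) = exp(−0.00055 × 400) = 0.802519
R(U5) = exp(−0.00073 × 400) = 0.746769
Parallel (U3 and U4): 1 − (1 − 0.988862)(1 − 0.802519) = 0.997800
Series ([0.997800] and U5): 0.997800 × 0.746769 = 0.745126
Parallel (U1, U2, and [0.745126]): 1 − (1 − 0.835270)(1 − 0.923116)(1 − 0.745126) = 0.9968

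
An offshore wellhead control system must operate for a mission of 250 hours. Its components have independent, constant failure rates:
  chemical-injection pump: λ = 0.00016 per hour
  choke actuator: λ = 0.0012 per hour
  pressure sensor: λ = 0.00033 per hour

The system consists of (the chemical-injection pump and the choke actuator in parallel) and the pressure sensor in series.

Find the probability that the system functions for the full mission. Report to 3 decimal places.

R(chemical-injection pump) = exp(−0.00016 × 250) = 0.96079
R(choke actuator) = exp(−0.0012 × 250) = 0.74082
R(pressure sensor) = exp(−0.00033 × 250) = 0.92081
Parallel (chemical-injection pump and choke actuator): 1 − (1 − 0.96079)(1 − 0.74082) = 0.98984
Series ([0.98984] and pressure sensor): 0.98984 × 0.92081 = 0.911

0.911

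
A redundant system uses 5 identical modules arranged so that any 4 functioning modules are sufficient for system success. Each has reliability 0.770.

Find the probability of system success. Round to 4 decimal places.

0.6749

R = Σ_{i=4}^{5} C(5,i) p^i (1−p)^{5−i} with p = 0.770
C(5,4)·0.770^4·0.230^1 = 0.404260
C(5,5)·0.770^5·0.230^0 = 0.270678
Sum = 0.6749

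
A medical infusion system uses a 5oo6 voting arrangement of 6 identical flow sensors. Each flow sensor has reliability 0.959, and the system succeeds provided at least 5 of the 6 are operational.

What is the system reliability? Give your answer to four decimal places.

R = Σ_{i=5}^{6} C(6,i) p^i (1−p)^{6−i} with p = 0.959
C(6,5)·0.959^5·0.041^1 = 0.199539
C(6,6)·0.959^6·0.041^0 = 0.777878
Sum = 0.9774

0.9774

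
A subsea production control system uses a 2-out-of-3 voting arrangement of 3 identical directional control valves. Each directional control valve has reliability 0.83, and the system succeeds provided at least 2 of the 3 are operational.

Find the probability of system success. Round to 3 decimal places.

0.923

R = Σ_{i=2}^{3} C(3,i) p^i (1−p)^{3−i} with p = 0.83
C(3,2)·0.83^2·0.17^1 = 0.35134
C(3,3)·0.83^3·0.17^0 = 0.57179
Sum = 0.923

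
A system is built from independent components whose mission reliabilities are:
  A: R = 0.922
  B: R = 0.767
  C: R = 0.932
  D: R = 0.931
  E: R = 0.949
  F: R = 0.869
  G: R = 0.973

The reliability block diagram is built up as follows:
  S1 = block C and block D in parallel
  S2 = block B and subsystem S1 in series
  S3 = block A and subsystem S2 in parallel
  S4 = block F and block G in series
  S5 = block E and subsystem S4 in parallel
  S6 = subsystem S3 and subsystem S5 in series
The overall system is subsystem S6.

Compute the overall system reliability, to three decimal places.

Parallel (C and D): 1 − (1 − 0.93200)(1 − 0.93100) = 0.99531
Series (B and [0.99531]): 0.76700 × 0.99531 = 0.76340
Parallel (A and [0.76340]): 1 − (1 − 0.92200)(1 − 0.76340) = 0.98155
Series (F and G): 0.86900 × 0.97300 = 0.84554
Parallel (E and [0.84554]): 1 − (1 − 0.94900)(1 − 0.84554) = 0.99212
Series ([0.98155] and [0.99212]): 0.98155 × 0.99212 = 0.974

0.974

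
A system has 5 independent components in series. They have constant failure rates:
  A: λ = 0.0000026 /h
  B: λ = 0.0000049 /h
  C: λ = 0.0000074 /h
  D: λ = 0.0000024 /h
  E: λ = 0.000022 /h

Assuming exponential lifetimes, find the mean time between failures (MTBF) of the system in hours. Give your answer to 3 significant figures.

25400

Series of exponential components: λ_sys = Σ λ_i
λ_sys = 0.0000026 + 0.0000049 + 0.0000074 + 0.0000024 + 0.000022 = 3.9300e-05 /h
MTBF = 1 / λ_sys = 25400 h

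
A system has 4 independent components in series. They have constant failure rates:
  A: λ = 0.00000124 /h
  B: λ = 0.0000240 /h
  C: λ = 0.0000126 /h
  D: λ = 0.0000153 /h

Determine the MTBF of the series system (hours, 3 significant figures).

18800

Series of exponential components: λ_sys = Σ λ_i
λ_sys = 0.00000124 + 0.0000240 + 0.0000126 + 0.0000153 = 5.3140e-05 /h
MTBF = 1 / λ_sys = 18800 h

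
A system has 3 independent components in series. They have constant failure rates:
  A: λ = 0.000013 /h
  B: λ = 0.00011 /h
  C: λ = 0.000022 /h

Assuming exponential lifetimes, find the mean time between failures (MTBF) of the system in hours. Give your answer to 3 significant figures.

6900

Series of exponential components: λ_sys = Σ λ_i
λ_sys = 0.000013 + 0.00011 + 0.000022 = 1.4500e-04 /h
MTBF = 1 / λ_sys = 6900 h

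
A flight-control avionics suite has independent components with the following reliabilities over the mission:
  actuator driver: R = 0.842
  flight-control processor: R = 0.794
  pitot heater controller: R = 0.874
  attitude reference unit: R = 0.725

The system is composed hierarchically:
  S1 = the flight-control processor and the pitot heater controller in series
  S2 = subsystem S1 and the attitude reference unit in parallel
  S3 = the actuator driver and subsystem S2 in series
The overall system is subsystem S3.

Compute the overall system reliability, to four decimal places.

Series (flight-control processor and pitot heater controller): 0.794000 × 0.874000 = 0.693956
Parallel ([0.693956] and attitude reference unit): 1 − (1 − 0.693956)(1 − 0.725000) = 0.915838
Series (actuator driver and [0.915838]): 0.842000 × 0.915838 = 0.7711

0.7711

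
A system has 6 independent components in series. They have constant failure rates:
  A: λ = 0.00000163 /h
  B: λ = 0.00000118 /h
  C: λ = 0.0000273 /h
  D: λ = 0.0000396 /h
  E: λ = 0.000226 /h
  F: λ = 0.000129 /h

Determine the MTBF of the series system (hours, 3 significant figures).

2350

Series of exponential components: λ_sys = Σ λ_i
λ_sys = 0.00000163 + 0.00000118 + 0.0000273 + 0.0000396 + 0.000226 + 0.000129 = 4.2471e-04 /h
MTBF = 1 / λ_sys = 2350 h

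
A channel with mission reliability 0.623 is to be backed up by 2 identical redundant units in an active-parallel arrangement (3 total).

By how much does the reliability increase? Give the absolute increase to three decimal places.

0.323

R_before = 0.623
R_after = 1 − (1 − 0.623)^3 = 0.946
ΔR = 0.946 − 0.623 = 0.323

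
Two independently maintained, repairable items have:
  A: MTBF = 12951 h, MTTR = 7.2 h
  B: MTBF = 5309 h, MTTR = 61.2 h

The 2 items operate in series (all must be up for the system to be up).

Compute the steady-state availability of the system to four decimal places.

0.9881

A(A) = MTBF/(MTBF+MTTR) = 12951/(12951+7.2) = 0.999444
A(B) = MTBF/(MTBF+MTTR) = 5309/(5309+61.2) = 0.988604
Series availability: 0.999444 × 0.988604 = 0.9881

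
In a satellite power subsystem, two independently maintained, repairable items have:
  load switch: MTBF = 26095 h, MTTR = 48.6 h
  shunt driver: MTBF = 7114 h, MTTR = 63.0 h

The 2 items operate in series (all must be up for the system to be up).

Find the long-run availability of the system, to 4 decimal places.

0.9894

A(load switch) = MTBF/(MTBF+MTTR) = 26095/(26095+48.6) = 0.998141
A(shunt driver) = MTBF/(MTBF+MTTR) = 7114/(7114+63.0) = 0.991222
Series availability: 0.998141 × 0.991222 = 0.9894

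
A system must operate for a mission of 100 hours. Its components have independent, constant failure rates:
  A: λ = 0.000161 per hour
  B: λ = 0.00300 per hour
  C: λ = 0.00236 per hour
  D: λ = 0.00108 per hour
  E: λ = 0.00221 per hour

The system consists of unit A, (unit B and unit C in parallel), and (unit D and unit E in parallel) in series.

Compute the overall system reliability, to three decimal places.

0.912

R(A) = exp(−0.000161 × 100) = 0.98403
R(B) = exp(−0.00300 × 100) = 0.74082
R(C) = exp(−0.00236 × 100) = 0.78978
R(D) = exp(−0.00108 × 100) = 0.89763
R(E) = exp(−0.00221 × 100) = 0.80172
Parallel (B and C): 1 − (1 − 0.74082)(1 − 0.78978) = 0.94552
Parallel (D and E): 1 − (1 − 0.89763)(1 − 0.80172) = 0.97970
Series (A, [0.94552], and [0.97970]): 0.98403 × 0.94552 × 0.97970 = 0.912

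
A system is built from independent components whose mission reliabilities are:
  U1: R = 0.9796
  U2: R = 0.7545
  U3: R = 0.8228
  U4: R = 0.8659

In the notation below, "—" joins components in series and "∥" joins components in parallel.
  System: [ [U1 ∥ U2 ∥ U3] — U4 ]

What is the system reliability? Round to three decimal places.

0.865

Parallel (U1, U2, and U3): 1 − (1 − 0.97960)(1 − 0.75450)(1 − 0.82280) = 0.99911
Series ([0.99911] and U4): 0.99911 × 0.86590 = 0.865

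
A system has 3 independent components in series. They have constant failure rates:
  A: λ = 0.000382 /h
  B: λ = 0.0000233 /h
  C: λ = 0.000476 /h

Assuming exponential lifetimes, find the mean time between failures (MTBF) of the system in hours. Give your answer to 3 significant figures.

Series of exponential components: λ_sys = Σ λ_i
λ_sys = 0.000382 + 0.0000233 + 0.000476 = 8.8130e-04 /h
MTBF = 1 / λ_sys = 1130 h

1130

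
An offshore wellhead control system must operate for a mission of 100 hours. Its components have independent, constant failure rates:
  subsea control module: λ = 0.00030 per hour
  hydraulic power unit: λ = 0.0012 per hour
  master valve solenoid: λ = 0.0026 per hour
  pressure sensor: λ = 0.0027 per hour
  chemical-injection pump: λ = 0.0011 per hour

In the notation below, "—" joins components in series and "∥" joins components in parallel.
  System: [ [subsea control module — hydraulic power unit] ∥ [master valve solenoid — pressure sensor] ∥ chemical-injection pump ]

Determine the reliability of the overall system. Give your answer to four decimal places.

0.9940

R(subsea control module) = exp(−0.00030 × 100) = 0.970446
R(hydraulic power unit) = exp(−0.0012 × 100) = 0.886920
R(master valve solenoid) = exp(−0.0026 × 100) = 0.771052
R(pressure sensor) = exp(−0.0027 × 100) = 0.763379
R(chemical-injection pump) = exp(−0.0011 × 100) = 0.895834
Series (subsea control module and hydraulic power unit): 0.970446 × 0.886920 = 0.860708
Series (master valve solenoid and pressure sensor): 0.771052 × 0.763379 = 0.588605
Parallel ([0.860708], [0.588605], and chemical-injection pump): 1 − (1 − 0.860708)(1 − 0.588605)(1 − 0.895834) = 0.9940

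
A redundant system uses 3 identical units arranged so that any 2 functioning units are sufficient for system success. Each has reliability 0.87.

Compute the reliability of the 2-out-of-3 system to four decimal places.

R = Σ_{i=2}^{3} C(3,i) p^i (1−p)^{3−i} with p = 0.87
C(3,2)·0.87^2·0.13^1 = 0.295191
C(3,3)·0.87^3·0.13^0 = 0.658503
Sum = 0.9537

0.9537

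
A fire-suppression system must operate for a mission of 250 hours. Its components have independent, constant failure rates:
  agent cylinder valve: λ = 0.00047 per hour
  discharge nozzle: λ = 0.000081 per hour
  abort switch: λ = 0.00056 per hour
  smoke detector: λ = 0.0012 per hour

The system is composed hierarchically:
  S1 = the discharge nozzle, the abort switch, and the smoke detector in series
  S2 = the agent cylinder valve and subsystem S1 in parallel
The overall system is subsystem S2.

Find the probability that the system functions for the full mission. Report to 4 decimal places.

0.9591

R(agent cylinder valve) = exp(−0.00047 × 250) = 0.889141
R(discharge nozzle) = exp(−0.000081 × 250) = 0.979954
R(abort switch) = exp(−0.00056 × 250) = 0.869358
R(smoke detector) = exp(−0.0012 × 250) = 0.740818
Series (discharge nozzle, abort switch, and smoke detector): 0.979954 × 0.869358 × 0.740818 = 0.631126
Parallel (agent cylinder valve and [0.631126]): 1 − (1 − 0.889141)(1 − 0.631126) = 0.9591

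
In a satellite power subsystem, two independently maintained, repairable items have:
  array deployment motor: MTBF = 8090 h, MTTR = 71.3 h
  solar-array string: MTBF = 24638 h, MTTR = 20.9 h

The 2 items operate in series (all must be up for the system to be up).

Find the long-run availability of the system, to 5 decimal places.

0.99042

A(array deployment motor) = MTBF/(MTBF+MTTR) = 8090/(8090+71.3) = 0.991264
A(solar-array string) = MTBF/(MTBF+MTTR) = 24638/(24638+20.9) = 0.999152
Series availability: 0.991264 × 0.999152 = 0.99042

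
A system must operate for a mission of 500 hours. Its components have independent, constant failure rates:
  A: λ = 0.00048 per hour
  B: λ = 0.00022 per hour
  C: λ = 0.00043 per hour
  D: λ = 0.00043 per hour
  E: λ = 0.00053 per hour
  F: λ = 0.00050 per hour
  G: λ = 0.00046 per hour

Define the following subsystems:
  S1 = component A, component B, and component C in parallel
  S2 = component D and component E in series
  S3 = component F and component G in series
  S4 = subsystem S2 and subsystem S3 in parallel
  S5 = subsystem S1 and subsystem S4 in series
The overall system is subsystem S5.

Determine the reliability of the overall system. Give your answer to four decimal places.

0.8510

R(A) = exp(−0.00048 × 500) = 0.786628
R(B) = exp(−0.00022 × 500) = 0.895834
R(C) = exp(−0.00043 × 500) = 0.806541
R(D) = exp(−0.00043 × 500) = 0.806541
R(E) = exp(−0.00053 × 500) = 0.767206
R(F) = exp(−0.00050 × 500) = 0.778801
R(G) = exp(−0.00046 × 500) = 0.794534
Parallel (A, B, and C): 1 − (1 − 0.786628)(1 − 0.895834)(1 − 0.806541) = 0.995700
Series (D and E): 0.806541 × 0.767206 = 0.618783
Series (F and G): 0.778801 × 0.794534 = 0.618784
Parallel ([0.618783] and [0.618784]): 1 − (1 − 0.618783)(1 − 0.618784) = 0.854674
Series ([0.995700] and [0.854674]): 0.995700 × 0.854674 = 0.8510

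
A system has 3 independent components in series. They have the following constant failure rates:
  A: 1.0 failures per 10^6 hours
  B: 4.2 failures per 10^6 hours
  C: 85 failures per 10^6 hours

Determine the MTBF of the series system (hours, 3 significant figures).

11100

Series of exponential components: λ_sys = Σ λ_i
λ_sys = 0.0000010 + 0.0000042 + 0.000085 = 9.0200e-05 /h
MTBF = 1 / λ_sys = 11100 h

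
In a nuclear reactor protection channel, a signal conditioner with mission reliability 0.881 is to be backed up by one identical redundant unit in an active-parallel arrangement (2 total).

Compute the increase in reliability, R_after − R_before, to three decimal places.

0.105

R_before = 0.881
R_after = 1 − (1 − 0.881)^2 = 0.986
ΔR = 0.986 − 0.881 = 0.105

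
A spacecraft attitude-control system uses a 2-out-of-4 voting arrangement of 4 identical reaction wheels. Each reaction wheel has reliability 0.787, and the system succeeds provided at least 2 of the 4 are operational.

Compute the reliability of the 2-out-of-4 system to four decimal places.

R = Σ_{i=2}^{4} C(4,i) p^i (1−p)^{4−i} with p = 0.787
C(4,2)·0.787^2·0.213^2 = 0.168601
C(4,3)·0.787^3·0.213^1 = 0.415302
C(4,4)·0.787^4·0.213^0 = 0.383618
Sum = 0.9675

0.9675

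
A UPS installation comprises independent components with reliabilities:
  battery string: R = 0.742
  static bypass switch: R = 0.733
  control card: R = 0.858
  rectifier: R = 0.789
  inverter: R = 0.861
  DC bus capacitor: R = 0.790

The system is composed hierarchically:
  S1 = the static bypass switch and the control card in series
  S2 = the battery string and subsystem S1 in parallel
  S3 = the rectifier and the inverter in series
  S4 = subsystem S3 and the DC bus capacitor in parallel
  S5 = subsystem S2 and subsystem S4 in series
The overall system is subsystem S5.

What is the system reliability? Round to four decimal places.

0.8434

Series (static bypass switch and control card): 0.733000 × 0.858000 = 0.628914
Parallel (battery string and [0.628914]): 1 − (1 − 0.742000)(1 − 0.628914) = 0.904260
Series (rectifier and inverter): 0.789000 × 0.861000 = 0.679329
Parallel ([0.679329] and DC bus capacitor): 1 − (1 − 0.679329)(1 − 0.790000) = 0.932659
Series ([0.904260] and [0.932659]): 0.904260 × 0.932659 = 0.8434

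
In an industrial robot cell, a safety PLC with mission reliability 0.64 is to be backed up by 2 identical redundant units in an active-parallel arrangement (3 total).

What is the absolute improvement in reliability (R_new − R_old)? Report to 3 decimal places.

0.313

R_before = 0.64
R_after = 1 − (1 − 0.64)^3 = 0.953
ΔR = 0.953 − 0.64 = 0.313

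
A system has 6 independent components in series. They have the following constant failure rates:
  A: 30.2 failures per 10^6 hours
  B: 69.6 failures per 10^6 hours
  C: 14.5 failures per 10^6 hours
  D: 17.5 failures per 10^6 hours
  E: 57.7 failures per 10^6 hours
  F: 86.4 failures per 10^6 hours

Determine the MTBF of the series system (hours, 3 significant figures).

Series of exponential components: λ_sys = Σ λ_i
λ_sys = 0.0000302 + 0.0000696 + 0.0000145 + 0.0000175 + 0.0000577 + 0.0000864 = 2.7590e-04 /h
MTBF = 1 / λ_sys = 3620 h

3620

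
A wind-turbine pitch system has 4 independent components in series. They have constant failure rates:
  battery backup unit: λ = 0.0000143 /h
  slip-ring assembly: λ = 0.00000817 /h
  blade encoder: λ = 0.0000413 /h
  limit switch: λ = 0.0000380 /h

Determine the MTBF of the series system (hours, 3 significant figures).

9830

Series of exponential components: λ_sys = Σ λ_i
λ_sys = 0.0000143 + 0.00000817 + 0.0000413 + 0.0000380 = 1.0177e-04 /h
MTBF = 1 / λ_sys = 9830 h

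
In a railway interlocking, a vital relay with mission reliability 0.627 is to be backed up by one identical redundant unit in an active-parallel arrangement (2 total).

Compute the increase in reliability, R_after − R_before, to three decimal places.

0.234

R_before = 0.627
R_after = 1 − (1 − 0.627)^2 = 0.861
ΔR = 0.861 − 0.627 = 0.234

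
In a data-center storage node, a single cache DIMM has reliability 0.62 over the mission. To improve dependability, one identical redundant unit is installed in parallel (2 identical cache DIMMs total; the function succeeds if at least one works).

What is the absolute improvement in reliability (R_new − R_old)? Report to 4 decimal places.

R_before = 0.62
R_after = 1 − (1 − 0.62)^2 = 0.8556
ΔR = 0.8556 − 0.62 = 0.2356

0.2356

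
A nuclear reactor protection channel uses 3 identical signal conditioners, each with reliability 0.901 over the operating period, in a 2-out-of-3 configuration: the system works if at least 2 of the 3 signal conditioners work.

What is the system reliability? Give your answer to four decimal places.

0.9725

R = Σ_{i=2}^{3} C(3,i) p^i (1−p)^{3−i} with p = 0.901
C(3,2)·0.901^2·0.099^1 = 0.241105
C(3,3)·0.901^3·0.099^0 = 0.731433
Sum = 0.9725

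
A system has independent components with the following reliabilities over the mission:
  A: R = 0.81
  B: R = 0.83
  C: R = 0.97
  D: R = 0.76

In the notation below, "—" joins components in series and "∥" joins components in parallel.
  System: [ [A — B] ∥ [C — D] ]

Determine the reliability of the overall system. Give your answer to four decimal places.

Series (A and B): 0.810000 × 0.830000 = 0.672300
Series (C and D): 0.970000 × 0.760000 = 0.737200
Parallel ([0.672300] and [0.737200]): 1 − (1 − 0.672300)(1 − 0.737200) = 0.9139

0.9139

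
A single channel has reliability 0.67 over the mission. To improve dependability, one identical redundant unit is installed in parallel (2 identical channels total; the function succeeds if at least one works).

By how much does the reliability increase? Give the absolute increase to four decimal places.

R_before = 0.67
R_after = 1 − (1 − 0.67)^2 = 0.8911
ΔR = 0.8911 − 0.67 = 0.2211

0.2211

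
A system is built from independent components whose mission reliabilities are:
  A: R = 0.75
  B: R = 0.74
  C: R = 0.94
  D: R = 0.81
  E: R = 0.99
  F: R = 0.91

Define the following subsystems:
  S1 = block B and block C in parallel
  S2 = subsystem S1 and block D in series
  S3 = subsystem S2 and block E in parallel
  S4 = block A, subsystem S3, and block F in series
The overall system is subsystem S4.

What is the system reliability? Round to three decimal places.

0.681

Parallel (B and C): 1 − (1 − 0.74000)(1 − 0.94000) = 0.98440
Series ([0.98440] and D): 0.98440 × 0.81000 = 0.79736
Parallel ([0.79736] and E): 1 − (1 − 0.79736)(1 − 0.99000) = 0.99797
Series (A, [0.99797], and F): 0.75000 × 0.99797 × 0.91000 = 0.681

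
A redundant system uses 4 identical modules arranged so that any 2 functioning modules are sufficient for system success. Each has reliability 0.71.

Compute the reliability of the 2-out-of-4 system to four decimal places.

R = Σ_{i=2}^{4} C(4,i) p^i (1−p)^{4−i} with p = 0.71
C(4,2)·0.71^2·0.29^2 = 0.254369
C(4,3)·0.71^3·0.29^1 = 0.415177
C(4,4)·0.71^4·0.29^0 = 0.254117
Sum = 0.9237

0.9237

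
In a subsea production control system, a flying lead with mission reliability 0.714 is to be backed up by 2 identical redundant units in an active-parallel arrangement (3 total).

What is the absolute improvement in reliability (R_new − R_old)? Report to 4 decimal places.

0.2626

R_before = 0.714
R_after = 1 − (1 − 0.714)^3 = 0.9766
ΔR = 0.9766 − 0.714 = 0.2626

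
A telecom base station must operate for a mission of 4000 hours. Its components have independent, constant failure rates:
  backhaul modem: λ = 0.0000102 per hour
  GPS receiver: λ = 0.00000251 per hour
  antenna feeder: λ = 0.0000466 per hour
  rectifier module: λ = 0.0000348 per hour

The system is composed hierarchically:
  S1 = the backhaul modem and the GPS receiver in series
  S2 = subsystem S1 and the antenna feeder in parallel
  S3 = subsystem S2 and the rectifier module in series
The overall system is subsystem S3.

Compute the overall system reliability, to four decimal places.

0.8627

R(backhaul modem) = exp(−0.0000102 × 4000) = 0.960021
R(GPS receiver) = exp(−0.00000251 × 4000) = 0.990010
R(antenna feeder) = exp(−0.0000466 × 4000) = 0.829942
R(rectifier module) = exp(−0.0000348 × 4000) = 0.870054
Series (backhaul modem and GPS receiver): 0.960021 × 0.990010 = 0.950430
Parallel ([0.950430] and antenna feeder): 1 − (1 − 0.950430)(1 − 0.829942) = 0.991570
Series ([0.991570] and rectifier module): 0.991570 × 0.870054 = 0.8627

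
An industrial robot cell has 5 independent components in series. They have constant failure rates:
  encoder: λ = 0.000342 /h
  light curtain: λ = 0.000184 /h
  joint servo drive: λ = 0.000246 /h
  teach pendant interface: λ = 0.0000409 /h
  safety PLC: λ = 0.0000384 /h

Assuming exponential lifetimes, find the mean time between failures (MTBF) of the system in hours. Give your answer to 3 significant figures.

1170

Series of exponential components: λ_sys = Σ λ_i
λ_sys = 0.000342 + 0.000184 + 0.000246 + 0.0000409 + 0.0000384 = 8.5130e-04 /h
MTBF = 1 / λ_sys = 1170 h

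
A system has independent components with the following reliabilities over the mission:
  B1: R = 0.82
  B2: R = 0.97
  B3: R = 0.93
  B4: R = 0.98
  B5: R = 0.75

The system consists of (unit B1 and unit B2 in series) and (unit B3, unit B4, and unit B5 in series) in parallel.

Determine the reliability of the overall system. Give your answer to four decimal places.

Series (B1 and B2): 0.820000 × 0.970000 = 0.795400
Series (B3, B4, and B5): 0.930000 × 0.980000 × 0.750000 = 0.683550
Parallel ([0.795400] and [0.683550]): 1 − (1 − 0.795400)(1 − 0.683550) = 0.9353

0.9353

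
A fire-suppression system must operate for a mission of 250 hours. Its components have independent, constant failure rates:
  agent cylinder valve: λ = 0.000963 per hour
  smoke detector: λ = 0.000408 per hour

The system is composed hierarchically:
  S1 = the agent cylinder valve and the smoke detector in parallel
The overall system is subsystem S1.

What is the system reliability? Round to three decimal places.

R(agent cylinder valve) = exp(−0.000963 × 250) = 0.78604
R(smoke detector) = exp(−0.000408 × 250) = 0.90303
Parallel (agent cylinder valve and smoke detector): 1 − (1 − 0.78604)(1 − 0.90303) = 0.979

0.979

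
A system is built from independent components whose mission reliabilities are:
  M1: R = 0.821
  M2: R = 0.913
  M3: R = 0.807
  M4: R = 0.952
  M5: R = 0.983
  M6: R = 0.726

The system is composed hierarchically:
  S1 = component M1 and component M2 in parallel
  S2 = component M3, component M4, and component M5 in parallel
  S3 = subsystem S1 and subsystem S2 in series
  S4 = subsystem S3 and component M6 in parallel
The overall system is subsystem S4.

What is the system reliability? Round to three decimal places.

0.996

Parallel (M1 and M2): 1 − (1 − 0.82100)(1 − 0.91300) = 0.98443
Parallel (M3, M4, and M5): 1 − (1 − 0.80700)(1 − 0.95200)(1 − 0.98300) = 0.99984
Series ([0.98443] and [0.99984]): 0.98443 × 0.99984 = 0.98427
Parallel ([0.98427] and M6): 1 − (1 − 0.98427)(1 − 0.72600) = 0.996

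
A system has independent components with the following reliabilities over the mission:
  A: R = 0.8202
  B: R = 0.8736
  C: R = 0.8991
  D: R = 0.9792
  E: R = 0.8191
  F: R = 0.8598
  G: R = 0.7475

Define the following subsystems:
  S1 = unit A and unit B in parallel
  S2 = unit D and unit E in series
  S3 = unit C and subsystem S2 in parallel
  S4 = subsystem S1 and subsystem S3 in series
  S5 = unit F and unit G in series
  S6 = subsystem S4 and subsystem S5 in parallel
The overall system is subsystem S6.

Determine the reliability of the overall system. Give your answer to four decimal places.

Parallel (A and B): 1 − (1 − 0.820200)(1 − 0.873600) = 0.977273
Series (D and E): 0.979200 × 0.819100 = 0.802063
Parallel (C and [0.802063]): 1 − (1 − 0.899100)(1 − 0.802063) = 0.980028
Series ([0.977273] and [0.980028]): 0.977273 × 0.980028 = 0.957755
Series (F and G): 0.859800 × 0.747500 = 0.642701
Parallel ([0.957755] and [0.642701]): 1 − (1 − 0.957755)(1 − 0.642701) = 0.9849

0.9849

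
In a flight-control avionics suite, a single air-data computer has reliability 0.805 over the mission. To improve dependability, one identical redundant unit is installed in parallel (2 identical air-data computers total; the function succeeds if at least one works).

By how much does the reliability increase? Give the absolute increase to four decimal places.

R_before = 0.805
R_after = 1 − (1 − 0.805)^2 = 0.9620
ΔR = 0.9620 − 0.805 = 0.1570

0.1570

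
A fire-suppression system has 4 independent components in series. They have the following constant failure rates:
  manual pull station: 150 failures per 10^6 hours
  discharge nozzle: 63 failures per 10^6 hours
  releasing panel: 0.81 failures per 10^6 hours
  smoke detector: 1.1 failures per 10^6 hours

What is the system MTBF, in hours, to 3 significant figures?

4650

Series of exponential components: λ_sys = Σ λ_i
λ_sys = 0.00015 + 0.000063 + 0.00000081 + 0.0000011 = 2.1491e-04 /h
MTBF = 1 / λ_sys = 4650 h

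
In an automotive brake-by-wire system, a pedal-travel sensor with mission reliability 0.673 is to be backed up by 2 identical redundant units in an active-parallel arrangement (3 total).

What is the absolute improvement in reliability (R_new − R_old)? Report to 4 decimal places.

0.2920

R_before = 0.673
R_after = 1 − (1 − 0.673)^3 = 0.9650
ΔR = 0.9650 − 0.673 = 0.2920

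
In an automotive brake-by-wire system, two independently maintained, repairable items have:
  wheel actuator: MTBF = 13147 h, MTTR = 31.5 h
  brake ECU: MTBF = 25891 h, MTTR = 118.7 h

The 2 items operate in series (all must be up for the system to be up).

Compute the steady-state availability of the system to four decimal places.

A(wheel actuator) = MTBF/(MTBF+MTTR) = 13147/(13147+31.5) = 0.997610
A(brake ECU) = MTBF/(MTBF+MTTR) = 25891/(25891+118.7) = 0.995436
Series availability: 0.997610 × 0.995436 = 0.9931

0.9931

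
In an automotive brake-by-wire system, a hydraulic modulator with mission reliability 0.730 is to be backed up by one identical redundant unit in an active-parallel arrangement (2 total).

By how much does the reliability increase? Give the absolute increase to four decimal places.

0.1971

R_before = 0.730
R_after = 1 − (1 − 0.730)^2 = 0.9271
ΔR = 0.9271 − 0.730 = 0.1971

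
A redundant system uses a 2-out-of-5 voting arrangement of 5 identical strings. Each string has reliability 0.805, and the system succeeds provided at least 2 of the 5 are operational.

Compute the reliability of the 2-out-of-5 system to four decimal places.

0.9939

R = Σ_{i=2}^{5} C(5,i) p^i (1−p)^{5−i} with p = 0.805
C(5,2)·0.805^2·0.195^3 = 0.048050
C(5,3)·0.805^3·0.195^2 = 0.198361
C(5,4)·0.805^4·0.195^1 = 0.409438
C(5,5)·0.805^5·0.195^0 = 0.338049
Sum = 0.9939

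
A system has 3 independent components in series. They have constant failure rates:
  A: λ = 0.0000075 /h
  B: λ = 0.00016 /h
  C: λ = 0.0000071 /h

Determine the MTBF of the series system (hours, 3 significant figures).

Series of exponential components: λ_sys = Σ λ_i
λ_sys = 0.0000075 + 0.00016 + 0.0000071 = 1.7460e-04 /h
MTBF = 1 / λ_sys = 5730 h

5730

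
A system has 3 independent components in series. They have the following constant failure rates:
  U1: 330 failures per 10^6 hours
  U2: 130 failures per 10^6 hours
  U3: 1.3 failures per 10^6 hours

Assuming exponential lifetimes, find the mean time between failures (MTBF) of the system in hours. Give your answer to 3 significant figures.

2170

Series of exponential components: λ_sys = Σ λ_i
λ_sys = 0.00033 + 0.00013 + 0.0000013 = 4.6130e-04 /h
MTBF = 1 / λ_sys = 2170 h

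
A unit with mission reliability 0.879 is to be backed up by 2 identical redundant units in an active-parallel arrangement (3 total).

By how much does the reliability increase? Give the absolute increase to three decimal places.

0.119

R_before = 0.879
R_after = 1 − (1 − 0.879)^3 = 0.998
ΔR = 0.998 − 0.879 = 0.119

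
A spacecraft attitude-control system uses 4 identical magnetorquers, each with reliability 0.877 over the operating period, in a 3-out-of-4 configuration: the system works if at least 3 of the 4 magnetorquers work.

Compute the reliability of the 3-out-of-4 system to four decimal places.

R = Σ_{i=3}^{4} C(4,i) p^i (1−p)^{4−i} with p = 0.877
C(4,3)·0.877^3·0.123^1 = 0.331867
C(4,4)·0.877^4·0.123^0 = 0.591559
Sum = 0.9234

0.9234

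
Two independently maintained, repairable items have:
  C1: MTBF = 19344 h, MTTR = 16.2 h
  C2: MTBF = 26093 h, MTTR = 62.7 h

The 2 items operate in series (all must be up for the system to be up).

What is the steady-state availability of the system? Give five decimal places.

A(C1) = MTBF/(MTBF+MTTR) = 19344/(19344+16.2) = 0.999163
A(C2) = MTBF/(MTBF+MTTR) = 26093/(26093+62.7) = 0.997603
Series availability: 0.999163 × 0.997603 = 0.99677

0.99677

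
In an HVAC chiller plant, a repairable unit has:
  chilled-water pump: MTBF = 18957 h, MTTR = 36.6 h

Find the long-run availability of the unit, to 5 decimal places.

0.99807

A(chilled-water pump) = MTBF/(MTBF+MTTR) = 18957/(18957+36.6) = 0.99807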